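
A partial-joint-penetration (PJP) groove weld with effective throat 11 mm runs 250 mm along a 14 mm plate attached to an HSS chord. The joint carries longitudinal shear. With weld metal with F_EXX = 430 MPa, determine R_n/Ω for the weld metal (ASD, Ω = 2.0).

Effective throat (given) t_e = 11 mm.
A_we = 11 × 250 = 2750 mm².
F_nw = 0.6 F_EXX = 258 MPa.
R_n/Ω = (258 × 2750) / 2.0 × 10⁻³ = 354.8 kN.

R_n/Ω ≈ 355 kN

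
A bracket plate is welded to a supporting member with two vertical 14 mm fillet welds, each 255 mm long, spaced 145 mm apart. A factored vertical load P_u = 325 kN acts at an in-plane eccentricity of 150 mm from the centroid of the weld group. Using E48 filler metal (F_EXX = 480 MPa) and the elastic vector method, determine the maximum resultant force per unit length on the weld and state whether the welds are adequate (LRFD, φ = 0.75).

f_max ≈ 1720 N/mm; adequate

Total weld length L_w = 510 mm. Treat welds as unit-width lines.
Polar moment about centroid: J = 2[d³/12 + d(b/2)²] = 2[255³/12 + 255×72.5²] = 5444000 mm³.
Direct shear f_v = P/L_w = 325×10³ / 510 = 637.3 N/mm (vertical).
Torsion M = P·e = 325×10³ × 150 = 48750000 N·mm.
Critical point at (x, y) = (72.5, 127.5) from centroid. f_tx = M·y/J = 1142 N/mm; f_ty = M·x/J = 649.2 N/mm.
Resultant f_max = √[f_tx² + (f_v + f_ty)²] = √[1142² + (637.3 + 649.2)²] = 1720 N/mm.
Capacity per unit length: φr_n = 0.75 × 0.6 × 480 × (0.707 × 14) = 2138 N/mm.
1720 ≤ 2138 → adequate.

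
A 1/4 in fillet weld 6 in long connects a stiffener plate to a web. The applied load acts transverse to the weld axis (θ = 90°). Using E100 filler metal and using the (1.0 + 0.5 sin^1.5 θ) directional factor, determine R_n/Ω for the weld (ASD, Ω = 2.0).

R_n/Ω ≈ 47.7 kips

E100XX → F_EXX = 100 ksi.
t_e = 0.707 × 0.25 = 0.1767 in; A_we = 0.1767 × 6 = 1.06 in².
Directional factor: 1.0 + 0.5 sin^1.5(90°) = 1.5.
F_nw = 0.6 × 100 × 1.5 = 90 ksi.
R_n/Ω = (90 × 1.06) / 2.0 = 47.72 kips.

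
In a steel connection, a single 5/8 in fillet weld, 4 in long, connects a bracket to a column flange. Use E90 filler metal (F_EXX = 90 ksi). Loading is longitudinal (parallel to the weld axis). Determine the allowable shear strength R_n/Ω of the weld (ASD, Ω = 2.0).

R_n/Ω ≈ 47.7 kip

Effective throat t_e = 0.707 × 0.625 = 0.4419 in.
Total length L = 4 in; A_we = 0.4419 × 4 = 1.767 in².
F_nw = 0.6 F_EXX = 0.6 × 90 = 54 ksi.
R_n = 54 × 1.767 = 95.44 kip; R_n/Ω = 95.44/2.0 = 47.72 kip.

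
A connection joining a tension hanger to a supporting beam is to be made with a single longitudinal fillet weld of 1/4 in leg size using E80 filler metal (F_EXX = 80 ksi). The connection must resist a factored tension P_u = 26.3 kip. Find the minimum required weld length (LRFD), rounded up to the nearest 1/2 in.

L = 4.5 in

Throat t_e = 0.707 × 0.25 = 0.1767 in.
φr_n = 0.75 × 0.6 × 80 × 0.1767 = 6.363 kip/in.
L_req = P_u / φr_n = 26.3 / 6.363 = 4.133 in total.
Round up → use L = 4.5 in.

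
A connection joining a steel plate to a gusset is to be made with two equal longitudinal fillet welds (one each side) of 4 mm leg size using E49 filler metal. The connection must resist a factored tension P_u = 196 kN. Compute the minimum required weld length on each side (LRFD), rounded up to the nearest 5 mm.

E49XX → F_EXX = 490 MPa.
Throat t_e = 0.707 × 4 = 2.828 mm.
φr_n = 0.75 × 0.6 × 490 × 2.828 × 10⁻³ = 0.6236 kN/mm.
L_req = P_u / φr_n = 196 / 0.6236 = 314.3 mm total.
Per side: 314.3 / 2 = 157.2 mm.
Round up → use L = 160 mm on each side.

L = 160 mm on each side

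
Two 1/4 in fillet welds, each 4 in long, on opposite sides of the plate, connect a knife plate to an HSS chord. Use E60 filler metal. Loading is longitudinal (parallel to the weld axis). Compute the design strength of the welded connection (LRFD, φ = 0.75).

E60XX → F_EXX = 60 ksi.
Effective throat t_e = 0.707 × 0.25 = 0.1767 in.
Total length L = 8 in; A_we = 0.1767 × 8 = 1.414 in².
F_nw = 0.6 F_EXX = 0.6 × 60 = 36 ksi.
φR_n = 0.75 × 36 × 1.414 = 38.18 kips.

φR_n ≈ 38.2 kips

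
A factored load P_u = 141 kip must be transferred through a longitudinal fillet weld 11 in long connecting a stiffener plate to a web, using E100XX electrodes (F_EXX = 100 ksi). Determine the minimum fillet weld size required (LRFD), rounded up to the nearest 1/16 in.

w = 7/16 in

Total weld length L = 11 in.
Required throat t_e = P_u / (φ × 0.6 F_EXX × L) = 141 / (0.75 × 0.6 × 100 × 11) = 0.2848 in.
Required leg w = t_e / 0.707 = 0.4029 in → use 7/16 in.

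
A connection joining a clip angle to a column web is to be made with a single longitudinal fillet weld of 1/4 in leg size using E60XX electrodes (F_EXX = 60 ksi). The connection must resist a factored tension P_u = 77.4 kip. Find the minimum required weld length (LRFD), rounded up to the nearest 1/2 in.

L = 16.5 in

Throat t_e = 0.707 × 0.25 = 0.1767 in.
φr_n = 0.75 × 0.6 × 60 × 0.1767 = 4.772 kip/in.
L_req = P_u / φr_n = 77.4 / 4.772 = 16.22 in total.
Round up → use L = 16.5 in.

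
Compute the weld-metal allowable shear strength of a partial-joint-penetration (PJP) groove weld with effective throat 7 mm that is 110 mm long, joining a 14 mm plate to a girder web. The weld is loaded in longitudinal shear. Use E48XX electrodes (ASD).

R_n/Ω ≈ 111 kN

E48XX → F_EXX = 480 MPa.
Effective throat (given) t_e = 7 mm.
A_we = 7 × 110 = 770 mm².
F_nw = 0.6 F_EXX = 288 MPa.
R_n/Ω = (288 × 770) / 2.0 × 10⁻³ = 110.9 kN.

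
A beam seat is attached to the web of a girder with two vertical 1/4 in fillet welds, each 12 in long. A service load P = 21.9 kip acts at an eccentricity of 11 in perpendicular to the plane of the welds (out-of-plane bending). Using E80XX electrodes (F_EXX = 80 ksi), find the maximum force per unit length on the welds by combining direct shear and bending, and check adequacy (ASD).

f_max ≈ 5.1 kip/in; NOT adequate

L_w = 2 × 12 = 24 in; section modulus (unit throat) S = 2 × L²/6 = 48 in².
Direct shear f_v = P/L_w = 21.9/24 = 0.9125 kip/in.
Moment M = P × e = 21.9 × 11 = 240.9 kip·in; bending f_b = M/S = 5.019 kip/in.
f_max = √(f_v² + f_b²) = √(0.9125² + 5.019²) = 5.101 kip/in.
r_n/Ω = (1/2.0) × 0.6 × 80 × (0.707 × 0.25) = 4.242 kip/in → NOT adequate.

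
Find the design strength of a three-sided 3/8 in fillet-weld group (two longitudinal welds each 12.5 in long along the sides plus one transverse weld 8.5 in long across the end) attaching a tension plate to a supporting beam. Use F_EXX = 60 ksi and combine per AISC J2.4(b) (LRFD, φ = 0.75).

t_e = 0.707 × 0.375 = 0.2651 in.
R_nwl = 0.6 × 60 × 0.2651 × 25 = 238.6 kips (longitudinal, 2 welds).
R_nwt = 0.6 × 60 × 0.2651 × 8.5 = 81.13 kips (transverse, base value).
(i) R_nwl + R_nwt = 319.7 kips; (ii) 0.85 R_nwl + 1.5 R_nwt = 324.5 kips.
R_n = max = 324.5 kips [governs: (ii)]; φR_n = 243.4 kips.

φR_n ≈ 243 kips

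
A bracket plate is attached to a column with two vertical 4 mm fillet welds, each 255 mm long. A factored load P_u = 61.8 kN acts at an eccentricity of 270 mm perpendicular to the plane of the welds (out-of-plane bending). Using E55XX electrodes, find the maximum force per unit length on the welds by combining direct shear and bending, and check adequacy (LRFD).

E55XX → F_EXX = 550 MPa.
L_w = 2 × 255 = 510 mm; section modulus (unit throat) S = 2 × L²/6 = 21680 mm².
Direct shear f_v = P/L_w = 61.8×10³/510 = 121.2 N/mm.
Moment M = P × e = 61.8×10³ × 270 = 16686000 N·mm; bending f_b = M/S = 769.8 N/mm.
f_max = √(f_v² + f_b²) = √(121.2² + 769.8²) = 779.3 N/mm.
φr_n = 0.75 × 0.6 × 550 × (0.707 × 4) = 699.9 N/mm → NOT adequate.

f_max ≈ 779 N/mm; NOT adequate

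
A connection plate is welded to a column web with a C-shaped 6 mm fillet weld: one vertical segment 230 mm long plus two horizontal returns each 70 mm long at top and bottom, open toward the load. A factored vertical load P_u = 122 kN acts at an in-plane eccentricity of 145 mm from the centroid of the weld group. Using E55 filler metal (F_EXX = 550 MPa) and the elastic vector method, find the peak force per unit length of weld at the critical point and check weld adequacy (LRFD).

f_max ≈ 942 N/mm; adequate

Total weld length L_w = 370 mm. Treat welds as unit-width lines.
Centroid: x̄ = 2×70×35 / 370 = 13.24 mm from the vertical weld.
Polar moment about centroid: J = I_x + I_y = [230³/12 + 2×70×115²] + [230×13.24² + 2(70³/12 + 70×21.76²)] = 3029000 mm³.
Direct shear f_v = P/L_w = 122×10³ / 370 = 329.7 N/mm (vertical).
Torsion M = P·e = 122×10³ × 145 = 17690000 N·mm.
Critical point at (x, y) = (56.76, 115) from centroid. f_tx = M·y/J = 671.6 N/mm; f_ty = M·x/J = 331.5 N/mm.
Resultant f_max = √[f_tx² + (f_v + f_ty)²] = √[671.6² + (329.7 + 331.5)²] = 942.4 N/mm.
Capacity per unit length: φr_n = 0.75 × 0.6 × 550 × (0.707 × 6) = 1050 N/mm.
942.4 ≤ 1050 → adequate.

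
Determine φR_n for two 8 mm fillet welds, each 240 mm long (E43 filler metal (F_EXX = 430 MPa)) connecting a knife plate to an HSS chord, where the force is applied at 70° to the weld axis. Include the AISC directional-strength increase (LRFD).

φR_n ≈ 765 kN

t_e = 0.707 × 8 = 5.656 mm; A_we = 5.656 × 480 = 2715 mm².
Directional factor: 1.0 + 0.5 sin^1.5(70°) = 1.455.
F_nw = 0.6 × 430 × 1.455 = 375.5 MPa.
φR_n = 0.75 × 375.5 × 2715 × 10⁻³ = 764.6 kN.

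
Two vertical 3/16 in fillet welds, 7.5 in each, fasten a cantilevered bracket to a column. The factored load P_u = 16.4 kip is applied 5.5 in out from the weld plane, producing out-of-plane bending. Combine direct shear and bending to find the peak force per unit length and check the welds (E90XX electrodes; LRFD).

f_max ≈ 4.93 kip/in; adequate

E90XX → F_EXX = 90 ksi.
L_w = 2 × 7.5 = 15 in; section modulus (unit throat) S = 2 × L²/6 = 18.75 in².
Direct shear f_v = P/L_w = 16.4/15 = 1.093 kip/in.
Moment M = P × e = 16.4 × 5.5 = 90.2 kip·in; bending f_b = M/S = 4.811 kip/in.
f_max = √(f_v² + f_b²) = √(1.093² + 4.811²) = 4.933 kip/in.
φr_n = 0.75 × 0.6 × 90 × (0.707 × 0.1875) = 5.369 kip/in → adequate.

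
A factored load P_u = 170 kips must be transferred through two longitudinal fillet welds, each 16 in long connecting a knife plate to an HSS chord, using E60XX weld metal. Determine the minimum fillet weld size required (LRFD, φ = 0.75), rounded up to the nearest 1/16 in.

w = 5/16 in

E60XX → F_EXX = 60 ksi.
Total weld length L = 32 in.
Required throat t_e = P_u / (φ × 0.6 F_EXX × L) = 170 / (0.75 × 0.6 × 60 × 32) = 0.1968 in.
Required leg w = t_e / 0.707 = 0.2783 in → use 5/16 in.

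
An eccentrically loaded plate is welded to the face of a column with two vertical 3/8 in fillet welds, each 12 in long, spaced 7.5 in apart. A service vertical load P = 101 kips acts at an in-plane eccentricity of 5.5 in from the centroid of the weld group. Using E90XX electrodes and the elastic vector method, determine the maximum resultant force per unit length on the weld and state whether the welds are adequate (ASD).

E90XX → F_EXX = 90 ksi.
Total weld length L_w = 24 in. Treat welds as unit-width lines.
Polar moment about centroid: J = 2[d³/12 + d(b/2)²] = 2[12³/12 + 12×3.75²] = 625.5 in³.
Direct shear f_v = P/L_w = 101 / 24 = 4.208 kip/in (vertical).
Torsion M = P·e = 101 × 5.5 = 555.5 kip·in.
Critical point at (x, y) = (3.75, 6) from centroid. f_tx = M·y/J = 5.329 kip/in; f_ty = M·x/J = 3.33 kip/in.
Resultant f_max = √[f_tx² + (f_v + f_ty)²] = √[5.329² + (4.208 + 3.33)²] = 9.232 kip/in.
Capacity per unit length: r_n/Ω = (1/2.0) × 0.6 × 90 × (0.707 × 0.375) = 7.158 kip/in.
9.232 > 7.158 → NOT adequate.

f_max ≈ 9.23 kip/in; NOT adequate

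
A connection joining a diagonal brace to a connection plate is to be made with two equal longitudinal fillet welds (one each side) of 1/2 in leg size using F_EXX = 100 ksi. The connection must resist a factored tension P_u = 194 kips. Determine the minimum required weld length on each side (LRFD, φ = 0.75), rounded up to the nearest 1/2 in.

L = 6.5 in on each side

Throat t_e = 0.707 × 0.5 = 0.3535 in.
φr_n = 0.75 × 0.6 × 100 × 0.3535 = 15.91 kips/in.
L_req = P_u / φr_n = 194 / 15.91 = 12.2 in total.
Per side: 12.2 / 2 = 6.098 in.
Round up → use L = 6.5 in on each side.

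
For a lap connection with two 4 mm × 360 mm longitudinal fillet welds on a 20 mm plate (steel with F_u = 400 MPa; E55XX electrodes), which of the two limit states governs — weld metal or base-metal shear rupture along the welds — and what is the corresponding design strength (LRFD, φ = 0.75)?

E55XX → F_EXX = 550 MPa.
t_e = 0.707 × 4 = 2.828 mm; L = 720 mm.
Weld metal: φR_n = 0.75 × 0.6 × 550 × 2.828 × 720 × 10⁻³ = 503.9 kN.
Base metal (shear rupture): φR_n = 0.75 × 0.6 × 400 × 20 × 720 × 10⁻³ = 2592 kN.
Governing: weld metal.

φR_n ≈ 504 kN (weld metal governs)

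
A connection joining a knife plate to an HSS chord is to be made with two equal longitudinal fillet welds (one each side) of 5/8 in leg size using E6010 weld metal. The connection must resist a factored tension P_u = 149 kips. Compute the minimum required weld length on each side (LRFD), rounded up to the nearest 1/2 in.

L = 6.5 in on each side

E60XX → F_EXX = 60 ksi.
Throat t_e = 0.707 × 0.625 = 0.4419 in.
φr_n = 0.75 × 0.6 × 60 × 0.4419 = 11.93 kips/in.
L_req = P_u / φr_n = 149 / 11.93 = 12.49 in total.
Per side: 12.49 / 2 = 6.244 in.
Round up → use L = 6.5 in on each side.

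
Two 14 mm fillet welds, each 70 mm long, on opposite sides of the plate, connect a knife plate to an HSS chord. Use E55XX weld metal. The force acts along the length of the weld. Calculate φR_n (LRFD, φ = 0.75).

E55XX → F_EXX = 550 MPa.
Effective throat t_e = 0.707 × 14 = 9.898 mm.
Total length L = 140 mm; A_we = 9.898 × 140 = 1386 mm².
F_nw = 0.6 F_EXX = 0.6 × 550 = 330 MPa.
φR_n = 0.75 × 330 × 1386 × 10⁻³ = 343 kN.

φR_n ≈ 343 kN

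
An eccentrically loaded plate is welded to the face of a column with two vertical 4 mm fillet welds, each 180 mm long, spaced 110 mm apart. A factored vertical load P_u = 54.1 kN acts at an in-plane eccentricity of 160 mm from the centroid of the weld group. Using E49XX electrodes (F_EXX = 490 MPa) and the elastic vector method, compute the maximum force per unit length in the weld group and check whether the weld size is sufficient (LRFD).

Total weld length L_w = 360 mm. Treat welds as unit-width lines.
Polar moment about centroid: J = 2[d³/12 + d(b/2)²] = 2[180³/12 + 180×55²] = 2061000 mm³.
Direct shear f_v = P/L_w = 54.1×10³ / 360 = 150.3 N/mm (vertical).
Torsion M = P·e = 54.1×10³ × 160 = 8656000 N·mm.
Critical point at (x, y) = (55, 90) from centroid. f_tx = M·y/J = 378 N/mm; f_ty = M·x/J = 231 N/mm.
Resultant f_max = √[f_tx² + (f_v + f_ty)²] = √[378² + (150.3 + 231)²] = 536.9 N/mm.
Capacity per unit length: φr_n = 0.75 × 0.6 × 490 × (0.707 × 4) = 623.6 N/mm.
536.9 ≤ 623.6 → adequate.

f_max ≈ 537 N/mm; adequate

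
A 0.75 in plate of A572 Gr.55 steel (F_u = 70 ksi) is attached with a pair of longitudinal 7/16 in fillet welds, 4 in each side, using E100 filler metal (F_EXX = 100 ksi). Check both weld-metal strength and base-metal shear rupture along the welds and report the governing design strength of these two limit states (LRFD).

t_e = 0.707 × 0.4375 = 0.3093 in; L = 8 in.
Weld metal: φR_n = 0.75 × 0.6 × 100 × 0.3093 × 8 = 111.4 kip.
Base metal (shear rupture): φR_n = 0.75 × 0.6 × 70 × 0.75 × 8 = 189 kip.
Governing: weld metal.

φR_n ≈ 111 kip (weld metal governs)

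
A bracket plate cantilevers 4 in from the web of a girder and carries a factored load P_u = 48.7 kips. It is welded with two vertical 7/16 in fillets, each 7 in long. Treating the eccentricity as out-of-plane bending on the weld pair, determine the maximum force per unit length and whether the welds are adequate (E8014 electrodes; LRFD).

f_max ≈ 12.4 kip/in; NOT adequate

E80XX → F_EXX = 80 ksi.
L_w = 2 × 7 = 14 in; section modulus (unit throat) S = 2 × L²/6 = 16.33 in².
Direct shear f_v = P/L_w = 48.7/14 = 3.479 kip/in.
Moment M = P × e = 48.7 × 4 = 194.8 kip·in; bending f_b = M/S = 11.93 kip/in.
f_max = √(f_v² + f_b²) = √(3.479² + 11.93²) = 12.42 kip/in.
φr_n = 0.75 × 0.6 × 80 × (0.707 × 0.4375) = 11.14 kip/in → NOT adequate.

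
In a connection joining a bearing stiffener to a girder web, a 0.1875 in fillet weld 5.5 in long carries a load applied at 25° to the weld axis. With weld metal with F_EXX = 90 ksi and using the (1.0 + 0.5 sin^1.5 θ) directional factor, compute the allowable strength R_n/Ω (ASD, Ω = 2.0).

t_e = 0.707 × 0.1875 = 0.1326 in; A_we = 0.1326 × 5.5 = 0.7291 in².
Directional factor: 1.0 + 0.5 sin^1.5(25°) = 1.137.
F_nw = 0.6 × 90 × 1.137 = 61.42 ksi.
R_n/Ω = (61.42 × 0.7291) / 2.0 = 22.39 kip.

R_n/Ω ≈ 22.4 kip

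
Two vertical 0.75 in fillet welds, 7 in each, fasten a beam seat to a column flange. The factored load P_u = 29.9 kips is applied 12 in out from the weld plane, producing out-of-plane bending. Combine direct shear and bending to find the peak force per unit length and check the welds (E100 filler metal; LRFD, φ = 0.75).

f_max ≈ 22.1 kip/in; adequate

E100XX → F_EXX = 100 ksi.
L_w = 2 × 7 = 14 in; section modulus (unit throat) S = 2 × L²/6 = 16.33 in².
Direct shear f_v = P/L_w = 29.9/14 = 2.136 kip/in.
Moment M = P × e = 29.9 × 12 = 358.8 kip·in; bending f_b = M/S = 21.97 kip/in.
f_max = √(f_v² + f_b²) = √(2.136² + 21.97²) = 22.07 kip/in.
φr_n = 0.75 × 0.6 × 100 × (0.707 × 0.75) = 23.86 kip/in → adequate.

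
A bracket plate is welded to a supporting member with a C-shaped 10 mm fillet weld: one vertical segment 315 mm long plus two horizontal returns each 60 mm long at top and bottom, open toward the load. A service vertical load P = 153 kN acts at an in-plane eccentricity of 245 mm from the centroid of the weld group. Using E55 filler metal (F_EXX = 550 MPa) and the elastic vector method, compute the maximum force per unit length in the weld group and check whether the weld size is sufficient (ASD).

Total weld length L_w = 435 mm. Treat welds as unit-width lines.
Centroid: x̄ = 2×60×30 / 435 = 8.276 mm from the vertical weld.
Polar moment about centroid: J = I_x + I_y = [315³/12 + 2×60×157.5²] + [315×8.276² + 2(60³/12 + 60×21.72²)] = 5696000 mm³.
Direct shear f_v = P/L_w = 153×10³ / 435 = 351.7 N/mm (vertical).
Torsion M = P·e = 153×10³ × 245 = 37485000 N·mm.
Critical point at (x, y) = (51.72, 157.5) from centroid. f_tx = M·y/J = 1037 N/mm; f_ty = M·x/J = 340.4 N/mm.
Resultant f_max = √[f_tx² + (f_v + f_ty)²] = √[1037² + (351.7 + 340.4)²] = 1246 N/mm.
Capacity per unit length: r_n/Ω = (1/2.0) × 0.6 × 550 × (0.707 × 10) = 1167 N/mm.
1246 > 1167 → NOT adequate.

f_max ≈ 1250 N/mm; NOT adequate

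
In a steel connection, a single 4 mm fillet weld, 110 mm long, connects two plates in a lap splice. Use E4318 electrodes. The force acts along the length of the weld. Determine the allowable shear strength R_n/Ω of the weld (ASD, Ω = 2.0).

R_n/Ω ≈ 40.1 kN

E43XX → F_EXX = 430 MPa.
Effective throat t_e = 0.707 × 4 = 2.828 mm.
Total length L = 110 mm; A_we = 2.828 × 110 = 311.1 mm².
F_nw = 0.6 F_EXX = 0.6 × 430 = 258 MPa.
R_n = 258 × 311.1 × 10⁻³ = 80.26 kN; R_n/Ω = 80.26/2.0 = 40.13 kN.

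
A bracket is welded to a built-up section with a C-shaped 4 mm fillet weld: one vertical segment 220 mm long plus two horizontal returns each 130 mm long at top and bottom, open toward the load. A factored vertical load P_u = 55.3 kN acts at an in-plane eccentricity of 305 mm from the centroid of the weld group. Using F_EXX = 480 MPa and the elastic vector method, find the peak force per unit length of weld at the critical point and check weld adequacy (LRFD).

f_max ≈ 581 N/mm; adequate

Total weld length L_w = 480 mm. Treat welds as unit-width lines.
Centroid: x̄ = 2×130×65 / 480 = 35.21 mm from the vertical weld.
Polar moment about centroid: J = I_x + I_y = [220³/12 + 2×130×110²] + [220×35.21² + 2(130³/12 + 130×29.79²)] = 4903000 mm³.
Direct shear f_v = P/L_w = 55.3×10³ / 480 = 115.2 N/mm (vertical).
Torsion M = P·e = 55.3×10³ × 305 = 16866000 N·mm.
Critical point at (x, y) = (94.79, 110) from centroid. f_tx = M·y/J = 378.4 N/mm; f_ty = M·x/J = 326.1 N/mm.
Resultant f_max = √[f_tx² + (f_v + f_ty)²] = √[378.4² + (115.2 + 326.1)²] = 581.3 N/mm.
Capacity per unit length: φr_n = 0.75 × 0.6 × 480 × (0.707 × 4) = 610.8 N/mm.
581.3 ≤ 610.8 → adequate.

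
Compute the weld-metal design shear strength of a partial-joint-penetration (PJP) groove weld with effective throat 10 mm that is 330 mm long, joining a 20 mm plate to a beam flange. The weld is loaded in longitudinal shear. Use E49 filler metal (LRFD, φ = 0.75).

φR_n ≈ 728 kN

E49XX → F_EXX = 490 MPa.
Effective throat (given) t_e = 10 mm.
A_we = 10 × 330 = 3300 mm².
F_nw = 0.6 F_EXX = 294 MPa.
φR_n = 0.75 × 294 × 3300 × 10⁻³ = 727.7 kN.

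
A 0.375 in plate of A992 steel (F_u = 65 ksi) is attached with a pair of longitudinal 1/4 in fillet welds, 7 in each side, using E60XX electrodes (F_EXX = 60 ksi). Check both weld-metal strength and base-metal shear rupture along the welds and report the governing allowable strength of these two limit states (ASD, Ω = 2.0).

R_n/Ω ≈ 44.5 kips (weld metal governs)

t_e = 0.707 × 0.25 = 0.1767 in; L = 14 in.
Weld metal: R_n/Ω = (1/2.0) × 0.6 × 60 × 0.1767 × 14 = 44.54 kips.
Base metal (shear rupture): R_n/Ω = (1/2.0) × 0.6 × 65 × 0.375 × 14 = 102.4 kips.
Governing: weld metal.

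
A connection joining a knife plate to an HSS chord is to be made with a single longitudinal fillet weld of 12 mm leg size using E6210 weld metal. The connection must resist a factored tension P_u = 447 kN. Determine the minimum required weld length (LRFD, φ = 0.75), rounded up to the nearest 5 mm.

L = 190 mm

E62XX → F_EXX = 620 MPa.
Throat t_e = 0.707 × 12 = 8.484 mm.
φr_n = 0.75 × 0.6 × 620 × 8.484 × 10⁻³ = 2.367 kN/mm.
L_req = P_u / φr_n = 447 / 2.367 = 188.8 mm total.
Round up → use L = 190 mm.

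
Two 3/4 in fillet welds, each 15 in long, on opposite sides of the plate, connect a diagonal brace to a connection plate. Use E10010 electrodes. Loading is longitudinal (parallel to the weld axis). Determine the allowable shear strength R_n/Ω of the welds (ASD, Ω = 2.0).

R_n/Ω ≈ 477 kips

E100XX → F_EXX = 100 ksi.
Effective throat t_e = 0.707 × 0.75 = 0.5302 in.
Total length L = 30 in; A_we = 0.5302 × 30 = 15.91 in².
F_nw = 0.6 F_EXX = 0.6 × 100 = 60 ksi.
R_n = 60 × 15.91 = 954.5 kips; R_n/Ω = 954.5/2.0 = 477.2 kips.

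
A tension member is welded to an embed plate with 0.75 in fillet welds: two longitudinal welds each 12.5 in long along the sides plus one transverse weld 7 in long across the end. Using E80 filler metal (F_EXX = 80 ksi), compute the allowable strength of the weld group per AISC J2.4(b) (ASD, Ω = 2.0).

R_n/Ω ≈ 407 kips

t_e = 0.707 × 0.75 = 0.5302 in.
R_nwl = 0.6 × 80 × 0.5302 × 25 = 636.3 kips (longitudinal, 2 welds).
R_nwt = 0.6 × 80 × 0.5302 × 7 = 178.2 kips (transverse, base value).
(i) R_nwl + R_nwt = 814.5 kips; (ii) 0.85 R_nwl + 1.5 R_nwt = 808.1 kips.
R_n = max = 814.5 kips [governs: (i)]; R_n/Ω = 407.2 kips.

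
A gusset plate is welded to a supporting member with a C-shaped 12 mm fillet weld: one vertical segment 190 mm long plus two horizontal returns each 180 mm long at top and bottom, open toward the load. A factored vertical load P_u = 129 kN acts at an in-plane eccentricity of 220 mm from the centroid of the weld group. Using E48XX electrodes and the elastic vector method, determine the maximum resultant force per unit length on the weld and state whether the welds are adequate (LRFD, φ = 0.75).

E48XX → F_EXX = 480 MPa.
Total weld length L_w = 550 mm. Treat welds as unit-width lines.
Centroid: x̄ = 2×180×90 / 550 = 58.91 mm from the vertical weld.
Polar moment about centroid: J = I_x + I_y = [190³/12 + 2×180×95²] + [190×58.91² + 2(180³/12 + 180×31.09²)] = 5800000 mm³.
Direct shear f_v = P/L_w = 129×10³ / 550 = 234.5 N/mm (vertical).
Torsion M = P·e = 129×10³ × 220 = 28380000 N·mm.
Critical point at (x, y) = (121.1, 95) from centroid. f_tx = M·y/J = 464.9 N/mm; f_ty = M·x/J = 592.5 N/mm.
Resultant f_max = √[f_tx² + (f_v + f_ty)²] = √[464.9² + (234.5 + 592.5)²] = 948.7 N/mm.
Capacity per unit length: φr_n = 0.75 × 0.6 × 480 × (0.707 × 12) = 1833 N/mm.
948.7 ≤ 1833 → adequate.

f_max ≈ 949 N/mm; adequate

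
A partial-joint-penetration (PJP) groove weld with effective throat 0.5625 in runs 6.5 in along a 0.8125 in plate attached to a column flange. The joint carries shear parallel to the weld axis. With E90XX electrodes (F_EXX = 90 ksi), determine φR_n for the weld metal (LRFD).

φR_n ≈ 148 kip

Effective throat (given) t_e = 0.5625 in.
A_we = 0.5625 × 6.5 = 3.656 in².
F_nw = 0.6 F_EXX = 54 ksi.
φR_n = 0.75 × 54 × 3.656 = 148.1 kip.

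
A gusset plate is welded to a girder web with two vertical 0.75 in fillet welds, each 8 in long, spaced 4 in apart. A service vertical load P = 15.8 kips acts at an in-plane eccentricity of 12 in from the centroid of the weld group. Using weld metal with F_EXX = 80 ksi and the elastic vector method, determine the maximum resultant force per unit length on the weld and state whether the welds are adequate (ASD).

f_max ≈ 6.18 kip/in; adequate

Total weld length L_w = 16 in. Treat welds as unit-width lines.
Polar moment about centroid: J = 2[d³/12 + d(b/2)²] = 2[8³/12 + 8×2²] = 149.3 in³.
Direct shear f_v = P/L_w = 15.8 / 16 = 0.9875 kip/in (vertical).
Torsion M = P·e = 15.8 × 12 = 189.6 kip·in.
Critical point at (x, y) = (2, 4) from centroid. f_tx = M·y/J = 5.079 kip/in; f_ty = M·x/J = 2.539 kip/in.
Resultant f_max = √[f_tx² + (f_v + f_ty)²] = √[5.079² + (0.9875 + 2.539)²] = 6.183 kip/in.
Capacity per unit length: r_n/Ω = (1/2.0) × 0.6 × 80 × (0.707 × 0.75) = 12.73 kip/in.
6.183 ≤ 12.73 → adequate.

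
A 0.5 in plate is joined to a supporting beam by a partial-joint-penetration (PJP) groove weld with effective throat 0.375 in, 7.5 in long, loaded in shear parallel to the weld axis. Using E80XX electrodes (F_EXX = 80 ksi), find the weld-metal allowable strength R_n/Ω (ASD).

Effective throat (given) t_e = 0.375 in.
A_we = 0.375 × 7.5 = 2.812 in².
F_nw = 0.6 F_EXX = 48 ksi.
R_n/Ω = (48 × 2.812) / 2.0 = 67.5 kip.

R_n/Ω ≈ 67.5 kip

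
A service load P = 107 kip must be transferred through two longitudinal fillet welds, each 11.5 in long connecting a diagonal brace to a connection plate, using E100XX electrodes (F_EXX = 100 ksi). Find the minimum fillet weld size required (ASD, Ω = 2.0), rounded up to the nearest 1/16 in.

Total weld length L = 23 in.
Required throat t_e = P × Ω / (0.6 F_EXX × L) = 107 × 2.0 / (0.6 × 100 × 23) = 0.1551 in.
Required leg w = t_e / 0.707 = 0.2193 in → use 1/4 in.

w = 1/4 in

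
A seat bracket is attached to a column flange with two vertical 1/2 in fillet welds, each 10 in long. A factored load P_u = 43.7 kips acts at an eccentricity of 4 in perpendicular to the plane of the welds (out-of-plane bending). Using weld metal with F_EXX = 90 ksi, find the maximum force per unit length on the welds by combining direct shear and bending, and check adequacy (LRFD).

L_w = 2 × 10 = 20 in; section modulus (unit throat) S = 2 × L²/6 = 33.33 in².
Direct shear f_v = P/L_w = 43.7/20 = 2.185 kip/in.
Moment M = P × e = 43.7 × 4 = 174.8 kip·in; bending f_b = M/S = 5.244 kip/in.
f_max = √(f_v² + f_b²) = √(2.185² + 5.244²) = 5.681 kip/in.
φr_n = 0.75 × 0.6 × 90 × (0.707 × 0.5) = 14.32 kip/in → adequate.

f_max ≈ 5.68 kip/in; adequate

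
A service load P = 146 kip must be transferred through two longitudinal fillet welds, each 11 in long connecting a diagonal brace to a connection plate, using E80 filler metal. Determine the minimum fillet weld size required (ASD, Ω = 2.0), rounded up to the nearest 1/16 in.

E80XX → F_EXX = 80 ksi.
Total weld length L = 22 in.
Required throat t_e = P × Ω / (0.6 F_EXX × L) = 146 × 2.0 / (0.6 × 80 × 22) = 0.2765 in.
Required leg w = t_e / 0.707 = 0.3911 in → use 7/16 in.

w = 7/16 in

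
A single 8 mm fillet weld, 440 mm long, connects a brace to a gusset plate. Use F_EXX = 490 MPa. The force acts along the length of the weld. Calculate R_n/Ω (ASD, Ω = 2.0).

Effective throat t_e = 0.707 × 8 = 5.656 mm.
Total length L = 440 mm; A_we = 5.656 × 440 = 2489 mm².
F_nw = 0.6 F_EXX = 0.6 × 490 = 294 MPa.
R_n = 294 × 2489 × 10⁻³ = 731.7 kN; R_n/Ω = 731.7/2.0 = 365.8 kN.

R_n/Ω ≈ 366 kN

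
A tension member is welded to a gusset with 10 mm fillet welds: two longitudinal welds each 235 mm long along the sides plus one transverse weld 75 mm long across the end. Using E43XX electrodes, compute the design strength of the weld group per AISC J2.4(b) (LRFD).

φR_n ≈ 746 kN

E43XX → F_EXX = 430 MPa.
t_e = 0.707 × 10 = 7.07 mm.
R_nwl = 0.6 × 430 × 7.07 × 470 × 10⁻³ = 857.3 kN (longitudinal, 2 welds).
R_nwt = 0.6 × 430 × 7.07 × 75 × 10⁻³ = 136.8 kN (transverse, base value).
(i) R_nwl + R_nwt = 994.1 kN; (ii) 0.85 R_nwl + 1.5 R_nwt = 933.9 kN.
R_n = max = 994.1 kN [governs: (i)]; φR_n = 745.6 kN.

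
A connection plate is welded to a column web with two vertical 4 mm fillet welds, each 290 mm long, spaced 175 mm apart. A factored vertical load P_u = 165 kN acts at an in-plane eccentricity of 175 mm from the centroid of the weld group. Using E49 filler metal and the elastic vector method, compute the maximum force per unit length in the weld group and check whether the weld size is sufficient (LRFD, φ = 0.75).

E49XX → F_EXX = 490 MPa.
Total weld length L_w = 580 mm. Treat welds as unit-width lines.
Polar moment about centroid: J = 2[d³/12 + d(b/2)²] = 2[290³/12 + 290×87.5²] = 8505000 mm³.
Direct shear f_v = P/L_w = 165×10³ / 580 = 284.5 N/mm (vertical).
Torsion M = P·e = 165×10³ × 175 = 28875000 N·mm.
Critical point at (x, y) = (87.5, 145) from centroid. f_tx = M·y/J = 492.3 N/mm; f_ty = M·x/J = 297.1 N/mm.
Resultant f_max = √[f_tx² + (f_v + f_ty)²] = √[492.3² + (284.5 + 297.1)²] = 761.9 N/mm.
Capacity per unit length: φr_n = 0.75 × 0.6 × 490 × (0.707 × 4) = 623.6 N/mm.
761.9 > 623.6 → NOT adequate.

f_max ≈ 762 N/mm; NOT adequate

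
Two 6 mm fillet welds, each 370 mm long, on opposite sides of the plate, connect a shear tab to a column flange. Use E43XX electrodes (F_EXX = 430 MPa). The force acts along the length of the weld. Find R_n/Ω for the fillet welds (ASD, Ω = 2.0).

R_n/Ω ≈ 405 kN

Effective throat t_e = 0.707 × 6 = 4.242 mm.
Total length L = 740 mm; A_we = 4.242 × 740 = 3139 mm².
F_nw = 0.6 F_EXX = 0.6 × 430 = 258 MPa.
R_n = 258 × 3139 × 10⁻³ = 809.9 kN; R_n/Ω = 809.9/2.0 = 404.9 kN.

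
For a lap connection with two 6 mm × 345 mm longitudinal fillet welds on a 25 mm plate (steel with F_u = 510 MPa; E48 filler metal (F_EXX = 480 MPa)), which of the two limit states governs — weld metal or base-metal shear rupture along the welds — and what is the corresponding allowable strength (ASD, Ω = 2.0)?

t_e = 0.707 × 6 = 4.242 mm; L = 690 mm.
Weld metal: R_n/Ω = (1/2.0) × 0.6 × 480 × 4.242 × 690 × 10⁻³ = 421.5 kN.
Base metal (shear rupture): R_n/Ω = (1/2.0) × 0.6 × 510 × 25 × 690 × 10⁻³ = 2639 kN.
Governing: weld metal.

R_n/Ω ≈ 421 kN (weld metal governs)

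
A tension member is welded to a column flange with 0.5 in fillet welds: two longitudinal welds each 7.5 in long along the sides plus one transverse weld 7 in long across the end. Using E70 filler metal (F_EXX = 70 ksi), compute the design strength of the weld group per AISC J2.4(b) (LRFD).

t_e = 0.707 × 0.5 = 0.3535 in.
R_nwl = 0.6 × 70 × 0.3535 × 15 = 222.7 kips (longitudinal, 2 welds).
R_nwt = 0.6 × 70 × 0.3535 × 7 = 103.9 kips (transverse, base value).
(i) R_nwl + R_nwt = 326.6 kips; (ii) 0.85 R_nwl + 1.5 R_nwt = 345.2 kips.
R_n = max = 345.2 kips [governs: (ii)]; φR_n = 258.9 kips.

φR_n ≈ 259 kips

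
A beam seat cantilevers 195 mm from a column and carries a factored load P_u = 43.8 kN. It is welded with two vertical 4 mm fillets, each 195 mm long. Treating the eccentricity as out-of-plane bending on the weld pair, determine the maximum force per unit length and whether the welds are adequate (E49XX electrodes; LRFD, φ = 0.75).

E49XX → F_EXX = 490 MPa.
L_w = 2 × 195 = 390 mm; section modulus (unit throat) S = 2 × L²/6 = 12680 mm².
Direct shear f_v = P/L_w = 43.8×10³/390 = 112.3 N/mm.
Moment M = P × e = 43.8×10³ × 195 = 8541000 N·mm; bending f_b = M/S = 673.8 N/mm.
f_max = √(f_v² + f_b²) = √(112.3² + 673.8²) = 683.1 N/mm.
φr_n = 0.75 × 0.6 × 490 × (0.707 × 4) = 623.6 N/mm → NOT adequate.

f_max ≈ 683 N/mm; NOT adequate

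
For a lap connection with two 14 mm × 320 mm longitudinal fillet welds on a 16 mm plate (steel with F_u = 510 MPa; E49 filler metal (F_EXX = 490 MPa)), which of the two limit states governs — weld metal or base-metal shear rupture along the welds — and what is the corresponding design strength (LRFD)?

φR_n ≈ 1400 kN (weld metal governs)

t_e = 0.707 × 14 = 9.898 mm; L = 640 mm.
Weld metal: φR_n = 0.75 × 0.6 × 490 × 9.898 × 640 × 10⁻³ = 1397 kN.
Base metal (shear rupture): φR_n = 0.75 × 0.6 × 510 × 16 × 640 × 10⁻³ = 2350 kN.
Governing: weld metal.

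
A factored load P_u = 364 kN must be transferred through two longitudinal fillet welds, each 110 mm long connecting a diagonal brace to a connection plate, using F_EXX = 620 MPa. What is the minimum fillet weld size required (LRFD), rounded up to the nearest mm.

Total weld length L = 220 mm.
Required throat t_e = P_u / (φ × 0.6 F_EXX × L) = 364 / (0.75 × 0.6 × 620 × 220 × 10⁻³) = 5.93 mm.
Required leg w = t_e / 0.707 = 8.388 mm → use 9 mm.

w = 9 mm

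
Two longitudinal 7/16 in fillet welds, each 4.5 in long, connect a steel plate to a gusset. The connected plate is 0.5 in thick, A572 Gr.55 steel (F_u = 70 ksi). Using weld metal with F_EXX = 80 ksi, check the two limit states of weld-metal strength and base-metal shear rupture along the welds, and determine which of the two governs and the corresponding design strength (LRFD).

t_e = 0.707 × 0.4375 = 0.3093 in; L = 9 in.
Weld metal: φR_n = 0.75 × 0.6 × 80 × 0.3093 × 9 = 100.2 kips.
Base metal (shear rupture): φR_n = 0.75 × 0.6 × 70 × 0.5 × 9 = 141.8 kips.
Governing: weld metal.

φR_n ≈ 100 kips (weld metal governs)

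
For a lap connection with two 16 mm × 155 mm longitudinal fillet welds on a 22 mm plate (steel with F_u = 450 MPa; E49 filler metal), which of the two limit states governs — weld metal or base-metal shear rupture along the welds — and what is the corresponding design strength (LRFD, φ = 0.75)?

E49XX → F_EXX = 490 MPa.
t_e = 0.707 × 16 = 11.31 mm; L = 310 mm.
Weld metal: φR_n = 0.75 × 0.6 × 490 × 11.31 × 310 × 10⁻³ = 773.2 kN.
Base metal (shear rupture): φR_n = 0.75 × 0.6 × 450 × 22 × 310 × 10⁻³ = 1381 kN.
Governing: weld metal.

φR_n ≈ 773 kN (weld metal governs)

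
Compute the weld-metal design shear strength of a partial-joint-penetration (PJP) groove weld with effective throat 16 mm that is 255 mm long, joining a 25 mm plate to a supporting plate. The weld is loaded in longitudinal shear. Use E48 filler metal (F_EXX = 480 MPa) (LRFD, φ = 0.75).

Effective throat (given) t_e = 16 mm.
A_we = 16 × 255 = 4080 mm².
F_nw = 0.6 F_EXX = 288 MPa.
φR_n = 0.75 × 288 × 4080 × 10⁻³ = 881.3 kN.

φR_n ≈ 881 kN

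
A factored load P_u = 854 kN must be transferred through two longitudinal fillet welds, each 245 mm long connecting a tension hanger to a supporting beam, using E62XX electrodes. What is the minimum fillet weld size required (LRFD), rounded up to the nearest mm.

E62XX → F_EXX = 620 MPa.
Total weld length L = 490 mm.
Required throat t_e = P_u / (φ × 0.6 F_EXX × L) = 854 / (0.75 × 0.6 × 620 × 490 × 10⁻³) = 6.247 mm.
Required leg w = t_e / 0.707 = 8.836 mm → use 9 mm.

w = 9 mm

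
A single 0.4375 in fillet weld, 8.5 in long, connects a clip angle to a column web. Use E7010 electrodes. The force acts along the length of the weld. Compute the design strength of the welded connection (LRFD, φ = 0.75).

φR_n ≈ 82.8 kips

E70XX → F_EXX = 70 ksi.
Effective throat t_e = 0.707 × 0.4375 = 0.3093 in.
Total length L = 8.5 in; A_we = 0.3093 × 8.5 = 2.629 in².
F_nw = 0.6 F_EXX = 0.6 × 70 = 42 ksi.
φR_n = 0.75 × 42 × 2.629 = 82.82 kips.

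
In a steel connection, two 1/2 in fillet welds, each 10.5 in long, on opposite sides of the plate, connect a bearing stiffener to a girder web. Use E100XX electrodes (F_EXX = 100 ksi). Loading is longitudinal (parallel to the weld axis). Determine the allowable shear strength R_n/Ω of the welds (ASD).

R_n/Ω ≈ 223 kips

Effective throat t_e = 0.707 × 0.5 = 0.3535 in.
Total length L = 21 in; A_we = 0.3535 × 21 = 7.423 in².
F_nw = 0.6 F_EXX = 0.6 × 100 = 60 ksi.
R_n = 60 × 7.423 = 445.4 kips; R_n/Ω = 445.4/2.0 = 222.7 kips.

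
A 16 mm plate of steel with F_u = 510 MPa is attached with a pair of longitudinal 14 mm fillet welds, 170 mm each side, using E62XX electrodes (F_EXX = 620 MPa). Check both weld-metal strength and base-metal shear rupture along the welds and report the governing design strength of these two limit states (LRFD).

φR_n ≈ 939 kN (weld metal governs)

t_e = 0.707 × 14 = 9.898 mm; L = 340 mm.
Weld metal: φR_n = 0.75 × 0.6 × 620 × 9.898 × 340 × 10⁻³ = 938.9 kN.
Base metal (shear rupture): φR_n = 0.75 × 0.6 × 510 × 16 × 340 × 10⁻³ = 1248 kN.
Governing: weld metal.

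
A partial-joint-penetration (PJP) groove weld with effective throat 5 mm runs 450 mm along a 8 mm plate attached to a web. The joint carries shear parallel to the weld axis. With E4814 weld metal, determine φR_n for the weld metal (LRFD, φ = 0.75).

φR_n ≈ 486 kN

E48XX → F_EXX = 480 MPa.
Effective throat (given) t_e = 5 mm.
A_we = 5 × 450 = 2250 mm².
F_nw = 0.6 F_EXX = 288 MPa.
φR_n = 0.75 × 288 × 2250 × 10⁻³ = 486 kN.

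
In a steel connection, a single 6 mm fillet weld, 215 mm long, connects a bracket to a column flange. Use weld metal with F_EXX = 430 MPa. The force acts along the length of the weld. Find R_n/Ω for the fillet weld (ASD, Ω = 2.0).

R_n/Ω ≈ 118 kN

Effective throat t_e = 0.707 × 6 = 4.242 mm.
Total length L = 215 mm; A_we = 4.242 × 215 = 912 mm².
F_nw = 0.6 F_EXX = 0.6 × 430 = 258 MPa.
R_n = 258 × 912 × 10⁻³ = 235.3 kN; R_n/Ω = 235.3/2.0 = 117.7 kN.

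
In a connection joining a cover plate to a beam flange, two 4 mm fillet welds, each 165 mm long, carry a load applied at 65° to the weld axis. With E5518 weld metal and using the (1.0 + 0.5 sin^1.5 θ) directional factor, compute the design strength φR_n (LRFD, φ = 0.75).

E55XX → F_EXX = 550 MPa.
t_e = 0.707 × 4 = 2.828 mm; A_we = 2.828 × 330 = 933.2 mm².
Directional factor: 1.0 + 0.5 sin^1.5(65°) = 1.431.
F_nw = 0.6 × 550 × 1.431 = 472.4 MPa.
φR_n = 0.75 × 472.4 × 933.2 × 10⁻³ = 330.6 kN.

φR_n ≈ 331 kN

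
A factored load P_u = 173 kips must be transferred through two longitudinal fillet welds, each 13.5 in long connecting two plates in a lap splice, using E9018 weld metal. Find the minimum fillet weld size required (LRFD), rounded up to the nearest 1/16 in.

E90XX → F_EXX = 90 ksi.
Total weld length L = 27 in.
Required throat t_e = P_u / (φ × 0.6 F_EXX × L) = 173 / (0.75 × 0.6 × 90 × 27) = 0.1582 in.
Required leg w = t_e / 0.707 = 0.2238 in → use 1/4 in.

w = 1/4 in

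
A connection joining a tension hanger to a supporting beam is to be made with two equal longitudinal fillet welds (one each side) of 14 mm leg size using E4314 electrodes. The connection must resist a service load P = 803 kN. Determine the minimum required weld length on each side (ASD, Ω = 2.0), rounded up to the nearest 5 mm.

E43XX → F_EXX = 430 MPa.
Throat t_e = 0.707 × 14 = 9.898 mm.
r_n/Ω = (0.6 × 430 × 9.898) / 2.0 = 1277 N/mm = 1.277 kN/mm.
L_req = P / (r_n/Ω) = 803 / 1.277 = 628.9 mm total.
Per side: 628.9 / 2 = 314.4 mm.
Round up → use L = 315 mm on each side.

L = 315 mm on each side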